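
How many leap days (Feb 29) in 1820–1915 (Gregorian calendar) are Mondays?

Leap years in 1820–1915: 23 of them.
Feb 29 weekday advances by 5 (mod 7) from one leap year to the next four years later (or differs when a century non-leap intervenes).
Leap-day weekdays: 1820:Tue 1824:Sun 1828:Fri 1832:Wed 1836:Mon✓ 1840:Sat 1844:Thu 1848:Tue 1852:Sun 1856:Fri 1860:Wed 1864:Mon✓ 1868:Sat 1872:Thu 1876:Tue 1880:Sun 1884:Fri 1888:Wed 1892:Mon✓ 1896:Sat 1904:Mon✓ 1908:Sat 1912:Thu
Monday: 1836, 1864, 1892, 1904 → 4.

4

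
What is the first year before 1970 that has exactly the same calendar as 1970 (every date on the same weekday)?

1959

Two years share a calendar iff Jan 1 falls on the same weekday and both are leap or both are common. 1970: Jan 1 is Thursday, common year.
1969: Jan 1 Wednesday, common
1968: Jan 1 Monday, leap
1967: Jan 1 Sunday, common
1966: Jan 1 Saturday, common
1965: Jan 1 Friday, common
1964: Jan 1 Wednesday, leap
1963: Jan 1 Tuesday, common
1962: Jan 1 Monday, common
1961: Jan 1 Sunday, common
1960: Jan 1 Friday, leap
1959: Jan 1 Thursday, common
1959 matches on both conditions.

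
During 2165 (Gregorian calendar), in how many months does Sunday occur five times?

4

A month of length L has five Sundays iff its first Sunday is on day ≤ L−28 (so day 1–3 in a 31-day month, 1–2 in a 30-day month, day 1 in a leap February).
Checking each month of 2165: Jan starts Tue (31d); Feb starts Fri (28d); Mar starts Fri (31d) ✓; Apr starts Mon (30d); May starts Wed (31d); Jun starts Sat (30d) ✓; Jul starts Mon (31d); Aug starts Thu (31d); Sep starts Sun (30d) ✓; Oct starts Tue (31d); Nov starts Fri (30d); Dec starts Sun (31d) ✓.
Five-Sunday months: March, June, September, December → 4.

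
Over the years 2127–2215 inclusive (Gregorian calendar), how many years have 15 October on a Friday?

Track 15 October's weekday year by year (advancing +1, or +2 across a Feb 29):
  2127: Wed  2128: Fri (+2) ✓  2129: Sat (+1)  2130: Sun (+1)  2131: Mon (+1)
  2132: Wed (+2)  2133: Thu (+1)  2134: Fri (+1) ✓  2135: Sat (+1)  2136: Mon (+2)
  2137: Tue (+1)  2138: Wed (+1)  2139: Thu (+1)  2140: Sat (+2)  … (61 more years) …
  2202: Fri (+1) ✓  2203: Sat (+1)  2204: Mon (+2)  2205: Tue (+1)  2206: Wed (+1)
  2207: Thu (+1)  2208: Sat (+2)  2209: Sun (+1)  2210: Mon (+1)  2211: Tue (+1)
  2212: Thu (+2)  2213: Fri (+1) ✓  2214: Sat (+1)  2215: Sun (+1)
Friday years: 2128, 2134, 2145, 2151, 2156, 2162, 2173, 2179, 2184, 2190, 2202, 2213 — 12 in total.

12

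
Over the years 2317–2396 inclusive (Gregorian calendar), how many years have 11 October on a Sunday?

11

Track 11 October's weekday year by year (advancing +1, or +2 across a Feb 29):
  2317: Thu  2318: Fri (+1)  2319: Sat (+1)  2320: Mon (+2)  2321: Tue (+1)
  2322: Wed (+1)  2323: Thu (+1)  2324: Sat (+2)  2325: Sun (+1) ✓  2326: Mon (+1)
  2327: Tue (+1)  2328: Thu (+2)  2329: Fri (+1)  2330: Sat (+1)  … (52 more years) …
  2383: Tue (+1)  2384: Thu (+2)  2385: Fri (+1)  2386: Sat (+1)  2387: Sun (+1) ✓
  2388: Tue (+2)  2389: Wed (+1)  2390: Thu (+1)  2391: Fri (+1)  2392: Sun (+2) ✓
  2393: Mon (+1)  2394: Tue (+1)  2395: Wed (+1)  2396: Fri (+2)
Sunday years: 2325, 2331, 2336, 2342, 2353, 2359, 2364, 2370, 2381, 2387, 2392 — 11 in total.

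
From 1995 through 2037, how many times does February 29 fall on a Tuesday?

Leap years in 1995–2037: 11 of them.
Feb 29 weekday advances by 5 (mod 7) from one leap year to the next four years later (or differs when a century non-leap intervenes).
Leap-day weekdays: 1996:Thu 2000:Tue✓ 2004:Sun 2008:Fri 2012:Wed 2016:Mon 2020:Sat 2024:Thu 2028:Tue✓ 2032:Sun 2036:Fri
Tuesday: 2000, 2028 → 2.

2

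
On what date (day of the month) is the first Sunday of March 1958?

2

March 1, 1958 is a Saturday, so the first Sunday is the 2nd.
The first Sunday is 2 + 0 = 2.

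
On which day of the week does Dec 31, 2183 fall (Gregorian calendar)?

Wednesday

January 1, 2183 is a Wednesday.
December 31 is day 365 of the year, i.e. 364 days after Jan 1.
364 mod 7 = 0, so advance 0 weekdays from Wednesday: Wednesday.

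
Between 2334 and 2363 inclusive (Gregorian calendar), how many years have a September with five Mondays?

9

September has 30 days; it has five Mondays when Monday falls among the first (month-length − 28) days — i.e. when September 1 is one of Monday/Sunday.
September 1 by year: 2334:Sat 2335:Sun✓ 2336:Tue 2337:Wed 2338:Thu 2339:Fri 2340:Sun✓ 2341:Mon✓ 2342:Tue 2343:Wed 2344:Fri 2345:Sat 2346:Sun✓ 2347:Mon✓ 2348:Wed 2349:Thu 2350:Fri 2351:Sat 2352:Mon✓ 2353:Tue 2354:Wed 2355:Thu 2356:Sat 2357:Sun✓ 2358:Mon✓ 2359:Tue 2360:Thu 2361:Fri 2362:Sat 2363:Sun✓
Years with five Mondays: 2335, 2340, 2341, 2346, 2347, 2352, 2357, 2358, 2363 → 9.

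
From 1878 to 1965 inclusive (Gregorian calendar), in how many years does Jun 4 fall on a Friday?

12

Track Jun 4's weekday year by year (advancing +1, or +2 across a Feb 29):
  1878: Tue  1879: Wed (+1)  1880: Fri (+2) ✓  1881: Sat (+1)  1882: Sun (+1)
  1883: Mon (+1)  1884: Wed (+2)  1885: Thu (+1)  1886: Fri (+1) ✓  1887: Sat (+1)
  1888: Mon (+2)  1889: Tue (+1)  1890: Wed (+1)  1891: Thu (+1)  … (60 more years) …
  1952: Wed (+2)  1953: Thu (+1)  1954: Fri (+1) ✓  1955: Sat (+1)  1956: Mon (+2)
  1957: Tue (+1)  1958: Wed (+1)  1959: Thu (+1)  1960: Sat (+2)  1961: Sun (+1)
  1962: Mon (+1)  1963: Tue (+1)  1964: Thu (+2)  1965: Fri (+1) ✓
Friday years: 1880, 1886, 1897, 1909, 1915, 1920, 1926, 1937, 1943, 1948, 1954, 1965 — 12 in total.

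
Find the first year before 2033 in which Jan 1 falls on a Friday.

2027

Jan 1 advances by 2 weekdays after a leap year and by 1 after a common year.
2033: Jan 1 is Saturday.
2032: Thursday (leap)
2031: Wednesday
2030: Tuesday
2029: Monday
2028: Saturday (leap)
2027: Friday
2027 begins on a Friday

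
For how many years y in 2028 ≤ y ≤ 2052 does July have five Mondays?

July has 31 days; it has five Mondays when Monday falls among the first (month-length − 28) days — i.e. when July 1 is one of Monday/Sunday/Saturday.
July 1 by year: 2028:Sat✓ 2029:Sun✓ 2030:Mon✓ 2031:Tue 2032:Thu 2033:Fri 2034:Sat✓ 2035:Sun✓ 2036:Tue 2037:Wed 2038:Thu 2039:Fri 2040:Sun✓ 2041:Mon✓ 2042:Tue 2043:Wed 2044:Fri 2045:Sat✓ 2046:Sun✓ 2047:Mon✓ 2048:Wed 2049:Thu 2050:Fri 2051:Sat✓ 2052:Mon✓
Years with five Mondays: 2028, 2029, 2030, 2034, 2035, 2040, 2041, 2045, 2046, 2047, 2051, 2052 → 12.

12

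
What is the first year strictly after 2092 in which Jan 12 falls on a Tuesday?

2094

From one year to the next, a fixed date's weekday advances by 1, or by 2 when a Feb 29 lies between the two dates.
2092: January 12 is Saturday.
2093: Monday (+2)
2094: Tuesday (+1)
Jan 12 falls on a Tuesday in 2094.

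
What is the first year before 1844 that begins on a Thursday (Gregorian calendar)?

Jan 1 advances by 2 weekdays after a leap year and by 1 after a common year.
1844: Jan 1 is Monday (leap).
1843: Sunday
1842: Saturday
1841: Friday
1840: Wednesday (leap)
1839: Tuesday
1838: Monday
1837: Sunday
1836: Friday (leap)
1835: Thursday
1835 begins on a Thursday

1835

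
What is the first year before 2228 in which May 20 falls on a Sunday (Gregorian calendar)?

2227

From one year to the next, a fixed date's weekday advances by 1, or by 2 when a Feb 29 lies between the two dates.
2228: May 20 is Tuesday.
2227: Sunday (−2)
May 20 falls on a Sunday in 2227.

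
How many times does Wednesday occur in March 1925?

4

March 1925 has 31 days and begins on Sunday.
The first Wednesday is March 4.
Wednesdays fall on 4, 11, 18, 25 — that's 4.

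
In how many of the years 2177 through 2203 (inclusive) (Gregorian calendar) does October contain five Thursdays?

12

October has 31 days; it has five Thursdays when Thursday falls among the first (month-length − 28) days — i.e. when October 1 is one of Thursday/Wednesday/Tuesday.
October 1 by year: 2177:Wed✓ 2178:Thu✓ 2179:Fri 2180:Sun 2181:Mon 2182:Tue✓ 2183:Wed✓ 2184:Fri 2185:Sat 2186:Sun 2187:Mon 2188:Wed✓ 2189:Thu✓ 2190:Fri 2191:Sat 2192:Mon 2193:Tue✓ 2194:Wed✓ 2195:Thu✓ 2196:Sat 2197:Sun 2198:Mon 2199:Tue✓ 2200:Wed✓ 2201:Thu✓ 2202:Fri 2203:Sat
Years with five Thursdays: 2177, 2178, 2182, 2183, 2188, 2189, 2193, 2194, 2195, 2199, 2200, 2201 → 12.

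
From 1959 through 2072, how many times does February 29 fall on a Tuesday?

4

Leap years in 1959–2072: 29 of them.
Feb 29 weekday advances by 5 (mod 7) from one leap year to the next four years later (or differs when a century non-leap intervenes).
Leap-day weekdays: 1960:Mon 1964:Sat 1968:Thu 1972:Tue✓ 1976:Sun 1980:Fri 1984:Wed 1988:Mon 1992:Sat 1996:Thu 2000:Tue✓ 2004:Sun 2008:Fri …(3 more)… 2024:Thu 2028:Tue✓ 2032:Sun 2036:Fri 2040:Wed 2044:Mon 2048:Sat 2052:Thu 2056:Tue✓ 2060:Sun 2064:Fri 2068:Wed 2072:Mon
Tuesday: 1972, 2000, 2028, 2056 → 4.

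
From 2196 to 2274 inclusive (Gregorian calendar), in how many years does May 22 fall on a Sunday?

12

Track May 22's weekday year by year (advancing +1, or +2 across a Feb 29):
  2196: Sun ✓  2197: Mon (+1)  2198: Tue (+1)  2199: Wed (+1)  2200: Thu (+1)
  2201: Fri (+1)  2202: Sat (+1)  2203: Sun (+1) ✓  2204: Tue (+2)  2205: Wed (+1)
  2206: Thu (+1)  2207: Fri (+1)  2208: Sun (+2) ✓  2209: Mon (+1)  … (51 more years) …
  2261: Wed (+1)  2262: Thu (+1)  2263: Fri (+1)  2264: Sun (+2) ✓  2265: Mon (+1)
  2266: Tue (+1)  2267: Wed (+1)  2268: Fri (+2)  2269: Sat (+1)  2270: Sun (+1) ✓
  2271: Mon (+1)  2272: Wed (+2)  2273: Thu (+1)  2274: Fri (+1)
Sunday years: 2196, 2203, 2208, 2214, 2225, 2231, 2236, 2242, 2253, 2259, 2264, 2270 — 12 in total.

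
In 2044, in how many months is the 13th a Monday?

1

Check the 13th of each month of 2044: Jan 13: Wed, Feb 13: Sat, Mar 13: Sun, Apr 13: Wed, May 13: Fri, Jun 13: Mon, Jul 13: Wed, Aug 13: Sat, Sep 13: Tue, Oct 13: Thu, Nov 13: Sun, Dec 13: Tue.
Monday occurs in June — 1 month.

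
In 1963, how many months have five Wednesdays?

4

A month of length L has five Wednesdays iff its first Wednesday is on day ≤ L−28 (so day 1–3 in a 31-day month, 1–2 in a 30-day month, day 1 in a leap February).
Checking each month of 1963: Jan starts Tue (31d) ✓; Feb starts Fri (28d); Mar starts Fri (31d); Apr starts Mon (30d); May starts Wed (31d) ✓; Jun starts Sat (30d); Jul starts Mon (31d) ✓; Aug starts Thu (31d); Sep starts Sun (30d); Oct starts Tue (31d) ✓; Nov starts Fri (30d); Dec starts Sun (31d).
Five-Wednesday months: January, May, July, October → 4.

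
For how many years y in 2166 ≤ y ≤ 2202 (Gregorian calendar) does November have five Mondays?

11

November has 30 days; it has five Mondays when Monday falls among the first (month-length − 28) days — i.e. when November 1 is one of Monday/Sunday.
November 1 by year: 2166:Sat 2167:Sun✓ 2168:Tue 2169:Wed 2170:Thu 2171:Fri 2172:Sun✓ 2173:Mon✓ 2174:Tue 2175:Wed 2176:Fri 2177:Sat 2178:Sun✓ 2179:Mon✓ 2180:Wed …(7 more)… 2188:Sat 2189:Sun✓ 2190:Mon✓ 2191:Tue 2192:Thu 2193:Fri 2194:Sat 2195:Sun✓ 2196:Tue 2197:Wed 2198:Thu 2199:Fri 2200:Sat 2201:Sun✓ 2202:Mon✓
Years with five Mondays: 2167, 2172, 2173, 2178, 2179, 2184, 2189, 2190, 2195, 2201, 2202 → 11.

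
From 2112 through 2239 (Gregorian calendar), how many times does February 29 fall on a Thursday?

Leap years in 2112–2239: 31 of them.
Feb 29 weekday advances by 5 (mod 7) from one leap year to the next four years later (or differs when a century non-leap intervenes).
Leap-day weekdays: 2112:Mon 2116:Sat 2120:Thu✓ 2124:Tue 2128:Sun 2132:Fri 2136:Wed 2140:Mon 2144:Sat 2148:Thu✓ 2152:Tue 2156:Sun 2160:Fri …(5 more)… 2184:Sun 2188:Fri 2192:Wed 2196:Mon 2204:Wed 2208:Mon 2212:Sat 2216:Thu✓ 2220:Tue 2224:Sun 2228:Fri 2232:Wed 2236:Mon
Thursday: 2120, 2148, 2176, 2216 → 4.

4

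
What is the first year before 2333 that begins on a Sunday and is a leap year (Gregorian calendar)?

2328

Jan 1 advances by 2 weekdays after a leap year and by 1 after a common year.
2333: Jan 1 is Sunday.
2332: Friday (leap)
2331: Thursday
2330: Wednesday
2329: Tuesday
2328: Sunday (leap)
2328 begins on a Sunday and is a leap year.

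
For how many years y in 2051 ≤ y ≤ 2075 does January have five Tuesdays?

January has 31 days; it has five Tuesdays when Tuesday falls among the first (month-length − 28) days — i.e. when January 1 is one of Tuesday/Monday/Sunday.
January 1 by year: 2051:Sun✓ 2052:Mon✓ 2053:Wed 2054:Thu 2055:Fri 2056:Sat 2057:Mon✓ 2058:Tue✓ 2059:Wed 2060:Thu 2061:Sat 2062:Sun✓ 2063:Mon✓ 2064:Tue✓ 2065:Thu 2066:Fri 2067:Sat 2068:Sun✓ 2069:Tue✓ 2070:Wed 2071:Thu 2072:Fri 2073:Sun✓ 2074:Mon✓ 2075:Tue✓
Years with five Tuesdays: 2051, 2052, 2057, 2058, 2062, 2063, 2064, 2068, 2069, 2073, 2074, 2075 → 12.

12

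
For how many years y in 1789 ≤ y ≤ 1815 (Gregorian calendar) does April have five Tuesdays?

7

April has 30 days; it has five Tuesdays when Tuesday falls among the first (month-length − 28) days — i.e. when April 1 is one of Tuesday/Monday.
April 1 by year: 1789:Wed 1790:Thu 1791:Fri 1792:Sun 1793:Mon✓ 1794:Tue✓ 1795:Wed 1796:Fri 1797:Sat 1798:Sun 1799:Mon✓ 1800:Tue✓ 1801:Wed 1802:Thu 1803:Fri 1804:Sun 1805:Mon✓ 1806:Tue✓ 1807:Wed 1808:Fri 1809:Sat 1810:Sun 1811:Mon✓ 1812:Wed 1813:Thu 1814:Fri 1815:Sat
Years with five Tuesdays: 1793, 1794, 1799, 1800, 1805, 1806, 1811 → 7.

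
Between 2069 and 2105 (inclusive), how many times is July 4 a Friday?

Track July 4's weekday year by year (advancing +1, or +2 across a Feb 29):
  2069: Thu  2070: Fri (+1) ✓  2071: Sat (+1)  2072: Mon (+2)  2073: Tue (+1)
  2074: Wed (+1)  2075: Thu (+1)  2076: Sat (+2)  2077: Sun (+1)  2078: Mon (+1)
  2079: Tue (+1)  2080: Thu (+2)  2081: Fri (+1) ✓  2082: Sat (+1)  … (9 more years) …
  2092: Fri (+2) ✓  2093: Sat (+1)  2094: Sun (+1)  2095: Mon (+1)  2096: Wed (+2)
  2097: Thu (+1)  2098: Fri (+1) ✓  2099: Sat (+1)  2100: Sun (+1)  2101: Mon (+1)
  2102: Tue (+1)  2103: Wed (+1)  2104: Fri (+2) ✓  2105: Sat (+1)
Friday years: 2070, 2081, 2087, 2092, 2098, 2104 — 6 in total.

6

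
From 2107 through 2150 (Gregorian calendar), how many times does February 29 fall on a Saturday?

2

Leap years in 2107–2150: 11 of them.
Feb 29 weekday advances by 5 (mod 7) from one leap year to the next four years later (or differs when a century non-leap intervenes).
Leap-day weekdays: 2108:Wed 2112:Mon 2116:Sat✓ 2120:Thu 2124:Tue 2128:Sun 2132:Fri 2136:Wed 2140:Mon 2144:Sat✓ 2148:Thu
Saturday: 2116, 2144 → 2.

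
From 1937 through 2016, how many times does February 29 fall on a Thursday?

Leap years in 1937–2016: 20 of them.
Feb 29 weekday advances by 5 (mod 7) from one leap year to the next four years later (or differs when a century non-leap intervenes).
Leap-day weekdays: 1940:Thu✓ 1944:Tue 1948:Sun 1952:Fri 1956:Wed 1960:Mon 1964:Sat 1968:Thu✓ 1972:Tue 1976:Sun 1980:Fri 1984:Wed 1988:Mon 1992:Sat 1996:Thu✓ 2000:Tue 2004:Sun 2008:Fri 2012:Wed 2016:Mon
Thursday: 1940, 1968, 1996 → 3.

3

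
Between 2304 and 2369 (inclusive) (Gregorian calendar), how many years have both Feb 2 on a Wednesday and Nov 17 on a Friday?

Check each year's weekday for Feb 2 and Nov 17:
  2304: Tue/Thu  2305: Thu/Fri  2306: Fri/Sat  2307: Sat/Sun  2308: Sun/Tue  2309: Tue/Wed  2310: Wed/Thu  2311: Thu/Fri  2312: Fri/Sun  2313: Sun/Mon  2314: Mon/Tue  2315: Tue/Wed  2316: Wed/Fri ✓  2317: Fri/Sat  …(38 more)…  2356: Thu/Sat  2357: Sat/Sun  2358: Sun/Mon  2359: Mon/Tue  2360: Tue/Thu  2361: Thu/Fri  2362: Fri/Sat  2363: Sat/Sun  2364: Sun/Tue  2365: Tue/Wed  2366: Wed/Thu  2367: Thu/Fri  2368: Fri/Sun  2369: Sun/Mon
Both conditions hold in: 2316, 2344 — 2.

2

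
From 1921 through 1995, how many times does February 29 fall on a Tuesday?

Leap years in 1921–1995: 18 of them.
Feb 29 weekday advances by 5 (mod 7) from one leap year to the next four years later (or differs when a century non-leap intervenes).
Leap-day weekdays: 1924:Fri 1928:Wed 1932:Mon 1936:Sat 1940:Thu 1944:Tue✓ 1948:Sun 1952:Fri 1956:Wed 1960:Mon 1964:Sat 1968:Thu 1972:Tue✓ 1976:Sun 1980:Fri 1984:Wed 1988:Mon 1992:Sat
Tuesday: 1944, 1972 → 2.

2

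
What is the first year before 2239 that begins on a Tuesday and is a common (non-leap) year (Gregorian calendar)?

2233

Jan 1 advances by 2 weekdays after a leap year and by 1 after a common year.
2239: Jan 1 is Tuesday.
2238: Monday
2237: Sunday
2236: Friday (leap)
2235: Thursday
2234: Wednesday
2233: Tuesday
2233 begins on a Tuesday and is a common year.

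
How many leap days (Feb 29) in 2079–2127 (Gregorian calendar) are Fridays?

Leap years in 2079–2127: 11 of them.
Feb 29 weekday advances by 5 (mod 7) from one leap year to the next four years later (or differs when a century non-leap intervenes).
Leap-day weekdays: 2080:Thu 2084:Tue 2088:Sun 2092:Fri✓ 2096:Wed 2104:Fri✓ 2108:Wed 2112:Mon 2116:Sat 2120:Thu 2124:Tue
Friday: 2092, 2104 → 2.

2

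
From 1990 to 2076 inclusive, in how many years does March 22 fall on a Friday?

Track March 22's weekday year by year (advancing +1, or +2 across a Feb 29):
  1990: Thu  1991: Fri (+1) ✓  1992: Sun (+2)  1993: Mon (+1)  1994: Tue (+1)
  1995: Wed (+1)  1996: Fri (+2) ✓  1997: Sat (+1)  1998: Sun (+1)  1999: Mon (+1)
  2000: Wed (+2)  2001: Thu (+1)  2002: Fri (+1) ✓  2003: Sat (+1)  … (59 more years) …
  2063: Thu (+1)  2064: Sat (+2)  2065: Sun (+1)  2066: Mon (+1)  2067: Tue (+1)
  2068: Thu (+2)  2069: Fri (+1) ✓  2070: Sat (+1)  2071: Sun (+1)  2072: Tue (+2)
  2073: Wed (+1)  2074: Thu (+1)  2075: Fri (+1) ✓  2076: Sun (+2)
Friday years: 1991, 1996, 2002, 2013, 2019, 2024, 2030, 2041, 2047, 2052, 2058, 2069, 2075 — 13 in total.

13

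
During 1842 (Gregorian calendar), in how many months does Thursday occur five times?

A month of length L has five Thursdays iff its first Thursday is on day ≤ L−28 (so day 1–3 in a 31-day month, 1–2 in a 30-day month, day 1 in a leap February).
Checking each month of 1842: Jan starts Sat (31d); Feb starts Tue (28d); Mar starts Tue (31d) ✓; Apr starts Fri (30d); May starts Sun (31d); Jun starts Wed (30d) ✓; Jul starts Fri (31d); Aug starts Mon (31d); Sep starts Thu (30d) ✓; Oct starts Sat (31d); Nov starts Tue (30d); Dec starts Thu (31d) ✓.
Five-Thursday months: March, June, September, December → 4.

4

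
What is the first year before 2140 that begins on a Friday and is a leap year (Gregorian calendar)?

Jan 1 advances by 2 weekdays after a leap year and by 1 after a common year.
2140: Jan 1 is Friday (leap).
2139: Thursday
2138: Wednesday
2137: Tuesday
2136: Sunday (leap)
2135: Saturday
2134: Friday
2133: Thursday
2132: Tuesday (leap)
2131: Monday
2130: Sunday
2129: Saturday
2128: Thursday (leap)
2127: Wednesday
2126: Tuesday
2125: Monday
2124: Saturday (leap)
2123: Friday
2122: Thursday
2121: Wednesday
2120: Monday (leap)
2119: Sunday
2118: Saturday
2117: Friday
2116: Wednesday (leap)
2115: Tuesday
2114: Monday
2113: Sunday
2112: Friday (leap)
2112 begins on a Friday and is a leap year.

2112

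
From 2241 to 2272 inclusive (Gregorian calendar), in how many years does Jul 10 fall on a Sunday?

5

Track Jul 10's weekday year by year (advancing +1, or +2 across a Feb 29):
  2241: Sat  2242: Sun (+1) ✓  2243: Mon (+1)  2244: Wed (+2)  2245: Thu (+1)
  2246: Fri (+1)  2247: Sat (+1)  2248: Mon (+2)  2249: Tue (+1)  2250: Wed (+1)
  2251: Thu (+1)  2252: Sat (+2)  2253: Sun (+1) ✓  2254: Mon (+1)  … (4 more years) …
  2259: Sun (+1) ✓  2260: Tue (+2)  2261: Wed (+1)  2262: Thu (+1)  2263: Fri (+1)
  2264: Sun (+2) ✓  2265: Mon (+1)  2266: Tue (+1)  2267: Wed (+1)  2268: Fri (+2)
  2269: Sat (+1)  2270: Sun (+1) ✓  2271: Mon (+1)  2272: Wed (+2)
Sunday years: 2242, 2253, 2259, 2264, 2270 — 5 in total.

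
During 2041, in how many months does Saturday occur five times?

4

A month of length L has five Saturdays iff its first Saturday is on day ≤ L−28 (so day 1–3 in a 31-day month, 1–2 in a 30-day month, day 1 in a leap February).
Checking each month of 2041: Jan starts Tue (31d); Feb starts Fri (28d); Mar starts Fri (31d) ✓; Apr starts Mon (30d); May starts Wed (31d); Jun starts Sat (30d) ✓; Jul starts Mon (31d); Aug starts Thu (31d) ✓; Sep starts Sun (30d); Oct starts Tue (31d); Nov starts Fri (30d) ✓; Dec starts Sun (31d).
Five-Saturday months: March, June, August, November → 4.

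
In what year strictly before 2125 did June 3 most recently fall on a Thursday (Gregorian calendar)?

From one year to the next, a fixed date's weekday advances by 1, or by 2 when a Feb 29 lies between the two dates.
2125: June 3 is Sunday.
2124: Saturday (−1)
2123: Thursday (−2)
June 3 falls on a Thursday in 2123.

2123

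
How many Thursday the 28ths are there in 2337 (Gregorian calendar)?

Check the 28th of each month of 2337: Jan 28: Thu, Feb 28: Sun, Mar 28: Sun, Apr 28: Wed, May 28: Fri, Jun 28: Mon, Jul 28: Wed, Aug 28: Sat, Sep 28: Tue, Oct 28: Thu, Nov 28: Sun, Dec 28: Tue.
Thursday occurs in January, October — 2 months.

2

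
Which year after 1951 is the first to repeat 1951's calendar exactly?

Two years share a calendar iff Jan 1 falls on the same weekday and both are leap or both are common. 1951: Jan 1 is Monday, common year.
1952: Jan 1 Tuesday, leap
1953: Jan 1 Thursday, common
1954: Jan 1 Friday, common
1955: Jan 1 Saturday, common
1956: Jan 1 Sunday, leap
1957: Jan 1 Tuesday, common
1958: Jan 1 Wednesday, common
1959: Jan 1 Thursday, common
1960: Jan 1 Friday, leap
1961: Jan 1 Sunday, common
1962: Jan 1 Monday, common
1962 matches on both conditions.

1962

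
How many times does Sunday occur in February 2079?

4

February 2079 has 28 days and begins on Wednesday.
The first Sunday is February 5.
Sundays fall on 5, 12, 19, 26 — that's 4.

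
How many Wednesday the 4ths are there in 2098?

Check the 4th of each month of 2098: Jan 4: Sat, Feb 4: Tue, Mar 4: Tue, Apr 4: Fri, May 4: Sun, Jun 4: Wed, Jul 4: Fri, Aug 4: Mon, Sep 4: Thu, Oct 4: Sat, Nov 4: Tue, Dec 4: Thu.
Wednesday occurs in June — 1 month.

1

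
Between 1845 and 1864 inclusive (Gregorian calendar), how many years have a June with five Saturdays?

June has 30 days; it has five Saturdays when Saturday falls among the first (month-length − 28) days — i.e. when June 1 is one of Saturday/Friday.
June 1 by year: 1845:Sun 1846:Mon 1847:Tue 1848:Thu 1849:Fri✓ 1850:Sat✓ 1851:Sun 1852:Tue 1853:Wed 1854:Thu 1855:Fri✓ 1856:Sun 1857:Mon 1858:Tue 1859:Wed 1860:Fri✓ 1861:Sat✓ 1862:Sun 1863:Mon 1864:Wed
Years with five Saturdays: 1849, 1850, 1855, 1860, 1861 → 5.

5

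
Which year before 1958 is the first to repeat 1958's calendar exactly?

Two years share a calendar iff Jan 1 falls on the same weekday and both are leap or both are common. 1958: Jan 1 is Wednesday, common year.
1957: Jan 1 Tuesday, common
1956: Jan 1 Sunday, leap
1955: Jan 1 Saturday, common
1954: Jan 1 Friday, common
1953: Jan 1 Thursday, common
1952: Jan 1 Tuesday, leap
1951: Jan 1 Monday, common
1950: Jan 1 Sunday, common
1949: Jan 1 Saturday, common
1948: Jan 1 Thursday, leap
1947: Jan 1 Wednesday, common
1947 matches on both conditions.

1947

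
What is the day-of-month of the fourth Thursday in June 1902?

June 1, 1902 is a Sunday, so the first Thursday is the 5th.
The fourth Thursday is 5 + 21 = 26.

26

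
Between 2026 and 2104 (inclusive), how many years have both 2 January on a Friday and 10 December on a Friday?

Check each year's weekday for 2 January and 10 December:
  2026: Fri/Thu  2027: Sat/Fri  2028: Sun/Sun  2029: Tue/Mon  2030: Wed/Tue  2031: Thu/Wed  2032: Fri/Fri ✓  2033: Sun/Sat  2034: Mon/Sun  2035: Tue/Mon  2036: Wed/Wed  2037: Fri/Thu  2038: Sat/Fri  2039: Sun/Sat  …(51 more)…  2091: Tue/Mon  2092: Wed/Wed  2093: Fri/Thu  2094: Sat/Fri  2095: Sun/Sat  2096: Mon/Mon  2097: Wed/Tue  2098: Thu/Wed  2099: Fri/Thu  2100: Sat/Fri  2101: Sun/Sat  2102: Mon/Sun  2103: Tue/Mon  2104: Wed/Wed
Both conditions hold in: 2032, 2060, 2088 — 3.

3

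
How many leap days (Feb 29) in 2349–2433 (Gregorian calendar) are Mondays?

Leap years in 2349–2433: 21 of them.
Feb 29 weekday advances by 5 (mod 7) from one leap year to the next four years later (or differs when a century non-leap intervenes).
Leap-day weekdays: 2352:Fri 2356:Wed 2360:Mon✓ 2364:Sat 2368:Thu 2372:Tue 2376:Sun 2380:Fri 2384:Wed 2388:Mon✓ 2392:Sat 2396:Thu 2400:Tue 2404:Sun 2408:Fri 2412:Wed 2416:Mon✓ 2420:Sat 2424:Thu 2428:Tue 2432:Sun
Monday: 2360, 2388, 2416 → 3.

3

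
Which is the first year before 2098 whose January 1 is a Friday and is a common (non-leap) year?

Jan 1 advances by 2 weekdays after a leap year and by 1 after a common year.
2098: Jan 1 is Wednesday.
2097: Tuesday
2096: Sunday (leap)
2095: Saturday
2094: Friday
2094 begins on a Friday and is a common year.

2094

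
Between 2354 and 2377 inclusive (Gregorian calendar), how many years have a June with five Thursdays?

7

June has 30 days; it has five Thursdays when Thursday falls among the first (month-length − 28) days — i.e. when June 1 is one of Thursday/Wednesday.
June 1 by year: 2354:Tue 2355:Wed✓ 2356:Fri 2357:Sat 2358:Sun 2359:Mon 2360:Wed✓ 2361:Thu✓ 2362:Fri 2363:Sat 2364:Mon 2365:Tue 2366:Wed✓ 2367:Thu✓ 2368:Sat 2369:Sun 2370:Mon 2371:Tue 2372:Thu✓ 2373:Fri 2374:Sat 2375:Sun 2376:Tue 2377:Wed✓
Years with five Thursdays: 2355, 2360, 2361, 2366, 2367, 2372, 2377 → 7.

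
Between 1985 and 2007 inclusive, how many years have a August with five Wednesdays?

10

August has 31 days; it has five Wednesdays when Wednesday falls among the first (month-length − 28) days — i.e. when August 1 is one of Wednesday/Tuesday/Monday.
August 1 by year: 1985:Thu 1986:Fri 1987:Sat 1988:Mon✓ 1989:Tue✓ 1990:Wed✓ 1991:Thu 1992:Sat 1993:Sun 1994:Mon✓ 1995:Tue✓ 1996:Thu 1997:Fri 1998:Sat 1999:Sun 2000:Tue✓ 2001:Wed✓ 2002:Thu 2003:Fri 2004:Sun 2005:Mon✓ 2006:Tue✓ 2007:Wed✓
Years with five Wednesdays: 1988, 1989, 1990, 1994, 1995, 2000, 2001, 2005, 2006, 2007 → 10.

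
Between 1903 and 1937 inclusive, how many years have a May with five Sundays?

May has 31 days; it has five Sundays when Sunday falls among the first (month-length − 28) days — i.e. when May 1 is one of Sunday/Saturday/Friday.
May 1 by year: 1903:Fri✓ 1904:Sun✓ 1905:Mon 1906:Tue 1907:Wed 1908:Fri✓ 1909:Sat✓ 1910:Sun✓ 1911:Mon 1912:Wed 1913:Thu 1914:Fri✓ 1915:Sat✓ 1916:Mon 1917:Tue …(5 more)… 1923:Tue 1924:Thu 1925:Fri✓ 1926:Sat✓ 1927:Sun✓ 1928:Tue 1929:Wed 1930:Thu 1931:Fri✓ 1932:Sun✓ 1933:Mon 1934:Tue 1935:Wed 1936:Fri✓ 1937:Sat✓
Years with five Sundays: 1903, 1904, 1908, 1909, 1910, 1914, 1915, 1920, 1921, 1925, 1926, 1927, 1931, 1932, 1936, 1937 → 16.

16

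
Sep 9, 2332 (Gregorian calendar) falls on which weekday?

Friday

January 1, 2332 is a Friday.
September 9 is day 253 of the year, i.e. 252 days after Jan 1.
252 mod 7 = 0, so advance 0 weekdays from Friday: Friday.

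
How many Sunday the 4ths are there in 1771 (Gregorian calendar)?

Check the 4th of each month of 1771: Jan 4: Fri, Feb 4: Mon, Mar 4: Mon, Apr 4: Thu, May 4: Sat, Jun 4: Tue, Jul 4: Thu, Aug 4: Sun, Sep 4: Wed, Oct 4: Fri, Nov 4: Mon, Dec 4: Wed.
Sunday occurs in August — 1 month.

1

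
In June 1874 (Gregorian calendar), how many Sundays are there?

June 1874 has 30 days and begins on Monday.
The first Sunday is June 7.
Sundays fall on 7, 14, 21, 28 — that's 4.

4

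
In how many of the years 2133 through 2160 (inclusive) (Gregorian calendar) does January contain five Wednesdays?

January has 31 days; it has five Wednesdays when Wednesday falls among the first (month-length − 28) days — i.e. when January 1 is one of Wednesday/Tuesday/Monday.
January 1 by year: 2133:Thu 2134:Fri 2135:Sat 2136:Sun 2137:Tue✓ 2138:Wed✓ 2139:Thu 2140:Fri 2141:Sun 2142:Mon✓ 2143:Tue✓ 2144:Wed✓ 2145:Fri 2146:Sat 2147:Sun 2148:Mon✓ 2149:Wed✓ 2150:Thu 2151:Fri 2152:Sat 2153:Mon✓ 2154:Tue✓ 2155:Wed✓ 2156:Thu 2157:Sat 2158:Sun 2159:Mon✓ 2160:Tue✓
Years with five Wednesdays: 2137, 2138, 2142, 2143, 2144, 2148, 2149, 2153, 2154, 2155, 2159, 2160 → 12.

12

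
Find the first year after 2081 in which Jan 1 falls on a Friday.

Jan 1 advances by 2 weekdays after a leap year and by 1 after a common year.
2081: Jan 1 is Wednesday.
2082: Thursday
2083: Friday
2083 begins on a Friday

2083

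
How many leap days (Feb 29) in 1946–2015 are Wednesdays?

3

Leap years in 1946–2015: 17 of them.
Feb 29 weekday advances by 5 (mod 7) from one leap year to the next four years later (or differs when a century non-leap intervenes).
Leap-day weekdays: 1948:Sun 1952:Fri 1956:Wed✓ 1960:Mon 1964:Sat 1968:Thu 1972:Tue 1976:Sun 1980:Fri 1984:Wed✓ 1988:Mon 1992:Sat 1996:Thu 2000:Tue 2004:Sun 2008:Fri 2012:Wed✓
Wednesday: 1956, 1984, 2012 → 3.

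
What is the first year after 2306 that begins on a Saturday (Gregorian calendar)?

Jan 1 advances by 2 weekdays after a leap year and by 1 after a common year.
2306: Jan 1 is Monday.
2307: Tuesday
2308: Wednesday (leap)
2309: Friday
2310: Saturday
2310 begins on a Saturday

2310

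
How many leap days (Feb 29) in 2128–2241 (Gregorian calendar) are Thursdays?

Leap years in 2128–2241: 28 of them.
Feb 29 weekday advances by 5 (mod 7) from one leap year to the next four years later (or differs when a century non-leap intervenes).
Leap-day weekdays: 2128:Sun 2132:Fri 2136:Wed 2140:Mon 2144:Sat 2148:Thu✓ 2152:Tue 2156:Sun 2160:Fri 2164:Wed 2168:Mon 2172:Sat 2176:Thu✓ 2180:Tue 2184:Sun 2188:Fri 2192:Wed 2196:Mon 2204:Wed 2208:Mon 2212:Sat 2216:Thu✓ 2220:Tue 2224:Sun 2228:Fri 2232:Wed 2236:Mon 2240:Sat
Thursday: 2148, 2176, 2216 → 3.

3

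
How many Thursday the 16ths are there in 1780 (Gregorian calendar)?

Check the 16th of each month of 1780: Jan 16: Sun, Feb 16: Wed, Mar 16: Thu, Apr 16: Sun, May 16: Tue, Jun 16: Fri, Jul 16: Sun, Aug 16: Wed, Sep 16: Sat, Oct 16: Mon, Nov 16: Thu, Dec 16: Sat.
Thursday occurs in March, November — 2 months.

2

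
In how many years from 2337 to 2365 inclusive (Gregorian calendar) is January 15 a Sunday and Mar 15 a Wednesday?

Check each year's weekday for January 15 and Mar 15:
  2337: Fri/Mon  2338: Sat/Tue  2339: Sun/Wed ✓  2340: Mon/Fri  2341: Wed/Sat  2342: Thu/Sun  2343: Fri/Mon  2344: Sat/Wed  2345: Mon/Thu  2346: Tue/Fri  2347: Wed/Sat  2348: Thu/Mon  2349: Sat/Tue  2350: Sun/Wed ✓  2351: Mon/Thu  2352: Tue/Sat  2353: Thu/Sun  2354: Fri/Mon  2355: Sat/Tue  2356: Sun/Thu  2357: Tue/Fri  2358: Wed/Sat  2359: Thu/Sun  2360: Fri/Tue  2361: Sun/Wed ✓  2362: Mon/Thu  2363: Tue/Fri  2364: Wed/Sun  2365: Fri/Mon
Both conditions hold in: 2339, 2350, 2361 — 3.

3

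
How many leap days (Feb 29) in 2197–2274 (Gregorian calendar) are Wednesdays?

3

Leap years in 2197–2274: 18 of them.
Feb 29 weekday advances by 5 (mod 7) from one leap year to the next four years later (or differs when a century non-leap intervenes).
Leap-day weekdays: 2204:Wed✓ 2208:Mon 2212:Sat 2216:Thu 2220:Tue 2224:Sun 2228:Fri 2232:Wed✓ 2236:Mon 2240:Sat 2244:Thu 2248:Tue 2252:Sun 2256:Fri 2260:Wed✓ 2264:Mon 2268:Sat 2272:Thu
Wednesday: 2204, 2232, 2260 → 3.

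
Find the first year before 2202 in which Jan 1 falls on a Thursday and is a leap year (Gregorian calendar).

Jan 1 advances by 2 weekdays after a leap year and by 1 after a common year.
2202: Jan 1 is Friday.
2201: Thursday
2200: Wednesday
2199: Tuesday
2198: Monday
2197: Sunday
2196: Friday (leap)
2195: Thursday
2194: Wednesday
2193: Tuesday
2192: Sunday (leap)
2191: Saturday
2190: Friday
2189: Thursday
2188: Tuesday (leap)
2187: Monday
2186: Sunday
2185: Saturday
2184: Thursday (leap)
2184 begins on a Thursday and is a leap year.

2184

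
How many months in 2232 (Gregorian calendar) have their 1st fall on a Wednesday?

Check the 1st of each month of 2232: Jan 1: Sun, Feb 1: Wed, Mar 1: Thu, Apr 1: Sun, May 1: Tue, Jun 1: Fri, Jul 1: Sun, Aug 1: Wed, Sep 1: Sat, Oct 1: Mon, Nov 1: Thu, Dec 1: Sat.
Wednesday occurs in February, August — 2 months.

2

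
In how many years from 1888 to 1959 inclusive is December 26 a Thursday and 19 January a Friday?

Check each year's weekday for December 26 and 19 January:
  1888: Wed/Thu  1889: Thu/Sat  1890: Fri/Sun  1891: Sat/Mon  1892: Mon/Tue  1893: Tue/Thu  1894: Wed/Fri  1895: Thu/Sat  1896: Sat/Sun  1897: Sun/Tue  1898: Mon/Wed  1899: Tue/Thu  1900: Wed/Fri  1901: Thu/Sat  …(44 more)…  1946: Thu/Sat  1947: Fri/Sun  1948: Sun/Mon  1949: Mon/Wed  1950: Tue/Thu  1951: Wed/Fri  1952: Fri/Sat  1953: Sat/Mon  1954: Sun/Tue  1955: Mon/Wed  1956: Wed/Thu  1957: Thu/Sat  1958: Fri/Sun  1959: Sat/Mon
Both conditions hold in: 1912, 1940 — 2.

2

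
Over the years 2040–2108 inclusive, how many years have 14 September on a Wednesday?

Track 14 September's weekday year by year (advancing +1, or +2 across a Feb 29):
  2040: Fri  2041: Sat (+1)  2042: Sun (+1)  2043: Mon (+1)  2044: Wed (+2) ✓
  2045: Thu (+1)  2046: Fri (+1)  2047: Sat (+1)  2048: Mon (+2)  2049: Tue (+1)
  2050: Wed (+1) ✓  2051: Thu (+1)  2052: Sat (+2)  2053: Sun (+1)  … (41 more years) …
  2095: Wed (+1) ✓  2096: Fri (+2)  2097: Sat (+1)  2098: Sun (+1)  2099: Mon (+1)
  2100: Tue (+1)  2101: Wed (+1) ✓  2102: Thu (+1)  2103: Fri (+1)  2104: Sun (+2)
  2105: Mon (+1)  2106: Tue (+1)  2107: Wed (+1) ✓  2108: Fri (+2)
Wednesday years: 2044, 2050, 2061, 2067, 2072, 2078, 2089, 2095, 2101, 2107 — 10 in total.

10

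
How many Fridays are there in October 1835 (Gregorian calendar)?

5

October 1835 has 31 days and begins on Thursday.
The first Friday is October 2.
Fridays fall on 2, 9, 16, 23, 30 — that's 5.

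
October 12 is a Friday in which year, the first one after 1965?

1973

From one year to the next, a fixed date's weekday advances by 1, or by 2 when a Feb 29 lies between the two dates.
1965: October 12 is Tuesday.
1966: Wednesday (+1)
1967: Thursday (+1)
1968: Saturday (+2)
1969: Sunday (+1)
1970: Monday (+1)
1971: Tuesday (+1)
1972: Thursday (+2)
1973: Friday (+1)
October 12 falls on a Friday in 1973.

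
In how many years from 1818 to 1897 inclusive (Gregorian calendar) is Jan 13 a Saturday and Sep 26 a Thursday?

Check each year's weekday for Jan 13 and Sep 26:
  1818: Tue/Sat  1819: Wed/Sun  1820: Thu/Tue  1821: Sat/Wed  1822: Sun/Thu  1823: Mon/Fri  1824: Tue/Sun  1825: Thu/Mon  1826: Fri/Tue  1827: Sat/Wed  1828: Sun/Fri  1829: Tue/Sat  1830: Wed/Sun  1831: Thu/Mon  …(52 more)…  1884: Sun/Fri  1885: Tue/Sat  1886: Wed/Sun  1887: Thu/Mon  1888: Fri/Wed  1889: Sun/Thu  1890: Mon/Fri  1891: Tue/Sat  1892: Wed/Mon  1893: Fri/Tue  1894: Sat/Wed  1895: Sun/Thu  1896: Mon/Sat  1897: Wed/Sun
Both conditions hold in: 1844, 1872 — 2.

2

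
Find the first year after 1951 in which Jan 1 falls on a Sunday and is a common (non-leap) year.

1961

Jan 1 advances by 2 weekdays after a leap year and by 1 after a common year.
1951: Jan 1 is Monday.
1952: Tuesday (leap)
1953: Thursday
1954: Friday
1955: Saturday
1956: Sunday (leap)
1957: Tuesday
1958: Wednesday
1959: Thursday
1960: Friday (leap)
1961: Sunday
1961 begins on a Sunday and is a common year.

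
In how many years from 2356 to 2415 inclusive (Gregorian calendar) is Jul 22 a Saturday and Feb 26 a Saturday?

Check each year's weekday for Jul 22 and Feb 26:
  2356: Sun/Sun  2357: Mon/Tue  2358: Tue/Wed  2359: Wed/Thu  2360: Fri/Fri  2361: Sat/Sun  2362: Sun/Mon  2363: Mon/Tue  2364: Wed/Wed  2365: Thu/Fri  2366: Fri/Sat  2367: Sat/Sun  2368: Mon/Mon  2369: Tue/Wed  …(32 more)…  2402: Mon/Tue  2403: Tue/Wed  2404: Thu/Thu  2405: Fri/Sat  2406: Sat/Sun  2407: Sun/Mon  2408: Tue/Tue  2409: Wed/Thu  2410: Thu/Fri  2411: Fri/Sat  2412: Sun/Sun  2413: Mon/Tue  2414: Tue/Wed  2415: Wed/Thu
Both conditions hold in: 2372, 2400 — 2.

2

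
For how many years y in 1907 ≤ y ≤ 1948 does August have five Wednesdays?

August has 31 days; it has five Wednesdays when Wednesday falls among the first (month-length − 28) days — i.e. when August 1 is one of Wednesday/Tuesday/Monday.
August 1 by year: 1907:Thu 1908:Sat 1909:Sun 1910:Mon✓ 1911:Tue✓ 1912:Thu 1913:Fri 1914:Sat 1915:Sun 1916:Tue✓ 1917:Wed✓ 1918:Thu 1919:Fri 1920:Sun 1921:Mon✓ …(12 more)… 1934:Wed✓ 1935:Thu 1936:Sat 1937:Sun 1938:Mon✓ 1939:Tue✓ 1940:Thu 1941:Fri 1942:Sat 1943:Sun 1944:Tue✓ 1945:Wed✓ 1946:Thu 1947:Fri 1948:Sun
Years with five Wednesdays: 1910, 1911, 1916, 1917, 1921, 1922, 1923, 1927, 1928, 1932, 1933, 1934, 1938, 1939, 1944, 1945 → 16.

16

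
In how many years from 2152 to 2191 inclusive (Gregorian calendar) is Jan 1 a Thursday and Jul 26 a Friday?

Check each year's weekday for Jan 1 and Jul 26:
  2152: Sat/Wed  2153: Mon/Thu  2154: Tue/Fri  2155: Wed/Sat  2156: Thu/Mon  2157: Sat/Tue  2158: Sun/Wed  2159: Mon/Thu  2160: Tue/Sat  2161: Thu/Sun  2162: Fri/Mon  2163: Sat/Tue  2164: Sun/Thu  2165: Tue/Fri  …(12 more)…  2178: Thu/Sun  2179: Fri/Mon  2180: Sat/Wed  2181: Mon/Thu  2182: Tue/Fri  2183: Wed/Sat  2184: Thu/Mon  2185: Sat/Tue  2186: Sun/Wed  2187: Mon/Thu  2188: Tue/Sat  2189: Thu/Sun  2190: Fri/Mon  2191: Sat/Tue
Both conditions hold in: no year — 0.

0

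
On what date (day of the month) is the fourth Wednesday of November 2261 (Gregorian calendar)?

November 1, 2261 is a Friday, so the first Wednesday is the 6th.
The fourth Wednesday is 6 + 21 = 27.

27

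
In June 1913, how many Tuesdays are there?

4

June 1913 has 30 days and begins on Sunday.
The first Tuesday is June 3.
Tuesdays fall on 3, 10, 17, 24 — that's 4.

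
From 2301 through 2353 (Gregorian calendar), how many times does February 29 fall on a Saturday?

2

Leap years in 2301–2353: 13 of them.
Feb 29 weekday advances by 5 (mod 7) from one leap year to the next four years later (or differs when a century non-leap intervenes).
Leap-day weekdays: 2304:Mon 2308:Sat✓ 2312:Thu 2316:Tue 2320:Sun 2324:Fri 2328:Wed 2332:Mon 2336:Sat✓ 2340:Thu 2344:Tue 2348:Sun 2352:Fri
Saturday: 2308, 2336 → 2.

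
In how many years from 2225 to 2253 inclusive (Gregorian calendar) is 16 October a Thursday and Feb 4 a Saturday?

Check each year's weekday for 16 October and Feb 4:
  2225: Sun/Fri  2226: Mon/Sat  2227: Tue/Sun  2228: Thu/Mon  2229: Fri/Wed  2230: Sat/Thu  2231: Sun/Fri  2232: Tue/Sat  2233: Wed/Mon  2234: Thu/Tue  2235: Fri/Wed  2236: Sun/Thu  2237: Mon/Sat  2238: Tue/Sun  2239: Wed/Mon  2240: Fri/Tue  2241: Sat/Thu  2242: Sun/Fri  2243: Mon/Sat  2244: Wed/Sun  2245: Thu/Tue  2246: Fri/Wed  2247: Sat/Thu  2248: Mon/Fri  2249: Tue/Sun  2250: Wed/Mon  2251: Thu/Tue  2252: Sat/Wed  2253: Sun/Fri
Both conditions hold in: no year — 0.

0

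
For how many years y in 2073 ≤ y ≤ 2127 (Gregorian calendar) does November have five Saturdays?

16

November has 30 days; it has five Saturdays when Saturday falls among the first (month-length − 28) days — i.e. when November 1 is one of Saturday/Friday.
November 1 by year: 2073:Wed 2074:Thu 2075:Fri✓ 2076:Sun 2077:Mon 2078:Tue 2079:Wed 2080:Fri✓ 2081:Sat✓ 2082:Sun 2083:Mon 2084:Wed 2085:Thu 2086:Fri✓ 2087:Sat✓ …(25 more)… 2113:Wed 2114:Thu 2115:Fri✓ 2116:Sun 2117:Mon 2118:Tue 2119:Wed 2120:Fri✓ 2121:Sat✓ 2122:Sun 2123:Mon 2124:Wed 2125:Thu 2126:Fri✓ 2127:Sat✓
Years with five Saturdays: 2075, 2080, 2081, 2086, 2087, 2092, 2097, 2098, 2104, 2109, 2110, 2115, 2120, 2121, 2126, 2127 → 16.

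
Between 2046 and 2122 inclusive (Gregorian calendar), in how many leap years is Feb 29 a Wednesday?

Leap years in 2046–2122: 18 of them.
Feb 29 weekday advances by 5 (mod 7) from one leap year to the next four years later (or differs when a century non-leap intervenes).
Leap-day weekdays: 2048:Sat 2052:Thu 2056:Tue 2060:Sun 2064:Fri 2068:Wed✓ 2072:Mon 2076:Sat 2080:Thu 2084:Tue 2088:Sun 2092:Fri 2096:Wed✓ 2104:Fri 2108:Wed✓ 2112:Mon 2116:Sat 2120:Thu
Wednesday: 2068, 2096, 2108 → 3.

3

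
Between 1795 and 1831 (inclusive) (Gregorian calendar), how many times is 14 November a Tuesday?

Track 14 November's weekday year by year (advancing +1, or +2 across a Feb 29):
  1795: Sat  1796: Mon (+2)  1797: Tue (+1) ✓  1798: Wed (+1)  1799: Thu (+1)
  1800: Fri (+1)  1801: Sat (+1)  1802: Sun (+1)  1803: Mon (+1)  1804: Wed (+2)
  1805: Thu (+1)  1806: Fri (+1)  1807: Sat (+1)  1808: Mon (+2)  … (9 more years) …
  1818: Sat (+1)  1819: Sun (+1)  1820: Tue (+2) ✓  1821: Wed (+1)  1822: Thu (+1)
  1823: Fri (+1)  1824: Sun (+2)  1825: Mon (+1)  1826: Tue (+1) ✓  1827: Wed (+1)
  1828: Fri (+2)  1829: Sat (+1)  1830: Sun (+1)  1831: Mon (+1)
Tuesday years: 1797, 1809, 1815, 1820, 1826 — 5 in total.

5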